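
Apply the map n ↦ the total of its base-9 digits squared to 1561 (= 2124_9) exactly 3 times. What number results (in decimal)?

89

1561 = (2,1,2,4)_9 → 25
25 = (2,7)_9 → 53
53 = (5,8)_9 → 89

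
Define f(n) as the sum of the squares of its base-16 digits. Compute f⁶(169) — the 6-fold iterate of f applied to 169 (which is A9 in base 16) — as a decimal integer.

169 = (10,9)_16 → 181
181 = (11,5)_16 → 146
146 = (9,2)_16 → 85
85 = (5,5)_16 → 50
50 = (3,2)_16 → 13
13 = (13)_16 → 169

169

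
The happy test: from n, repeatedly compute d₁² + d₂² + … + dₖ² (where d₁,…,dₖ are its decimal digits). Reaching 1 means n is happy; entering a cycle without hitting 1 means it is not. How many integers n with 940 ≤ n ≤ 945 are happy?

1

940: 940 → 97 → 130 → 10 → 1  (reaches 1)
941: 941 → 98 → 145 → 42 → 20 → 4 → 16 → 37 → 58 → 89 → 145  (repeats 145)
942: 942 → 101 → 2 → 4 → 16 → 37 → 58 → 89 → 145 → 42 → 20 → 4  (repeats 4)
943: 943 → 106 → 37 → 58 → 89 → 145 → 42 → 20 → 4 → 16 → 37  (repeats 37)
944: 944 → 113 → 11 → 2 → 4 → 16 → 37 → 58 → 89 → 145 → 42 → 20 → 4  (repeats 4)
945: 945 → 122 → 9 → 81 → 65 → 61 → 37 → 58 → 89 → 145 → 42 → 20 → 4 → 16 → 37  (repeats 37)
happy: 940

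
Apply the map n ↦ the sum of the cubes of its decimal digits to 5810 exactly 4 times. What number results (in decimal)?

881

5810 → 5³ + 8³ + 1³ + 0³ = 638
638 → 6³ + 3³ + 8³ = 755
755 → 7³ + 5³ + 5³ = 593
593 → 5³ + 9³ + 3³ = 881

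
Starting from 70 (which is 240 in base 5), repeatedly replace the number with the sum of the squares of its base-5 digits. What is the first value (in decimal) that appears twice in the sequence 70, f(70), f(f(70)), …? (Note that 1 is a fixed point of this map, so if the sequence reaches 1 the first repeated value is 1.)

70 = (2,4,0)_5 → 2² + 4² + 0² = 4 + 16 + 0 = 20
20 = (4,0)_5 → 4² + 0² = 16 + 0 = 16
16 = (3,1)_5 → 3² + 1² = 9 + 1 = 10
10 = (2,0)_5 → 2² + 0² = 4 + 0 = 4
4 = (4)_5 → 4² = 16  — 16 already appeared earlier.

16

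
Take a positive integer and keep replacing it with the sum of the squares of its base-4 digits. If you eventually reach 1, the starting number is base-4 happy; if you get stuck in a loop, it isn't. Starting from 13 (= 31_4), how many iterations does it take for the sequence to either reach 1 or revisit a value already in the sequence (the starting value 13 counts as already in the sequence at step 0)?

13 = (3,1)_4 → 3² + 1² = 10
10 = (2,2)_4 → 2² + 2² = 8
8 = (2,0)_4 → 2² + 0² = 4
4 = (1,0)_4 → 1² + 0² = 1  — reached 1.
That took 4 steps.

4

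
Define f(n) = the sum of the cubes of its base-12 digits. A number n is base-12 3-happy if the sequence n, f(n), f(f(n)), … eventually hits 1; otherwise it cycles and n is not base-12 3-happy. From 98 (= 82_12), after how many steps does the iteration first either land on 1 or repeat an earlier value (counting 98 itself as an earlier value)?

14

98 = (8,2)_12 → 8³ + 2³ = 520
520 = (3,7,4)_12 → 3³ + 7³ + 4³ = 434
434 = (3,0,2)_12 → 3³ + 0³ + 2³ = 35
35 = (2,11)_12 → 2³ + 11³ = 1339
1339 = (9,3,7)_12 → 9³ + 3³ + 7³ = 1099
1099 = (7,7,7)_12 → 7³ + 7³ + 7³ = 1029
1029 = (7,1,9)_12 → 7³ + 1³ + 9³ = 1073
1073 = (7,5,5)_12 → 7³ + 5³ + 5³ = 593
593 = (4,1,5)_12 → 4³ + 1³ + 5³ = 190
190 = (1,3,10)_12 → 1³ + 3³ + 10³ = 1028
1028 = (7,1,8)_12 → 7³ + 1³ + 8³ = 856
856 = (5,11,4)_12 → 5³ + 11³ + 4³ = 1520
1520 = (10,6,8)_12 → 10³ + 6³ + 8³ = 1728
1728 = (1,0,0,0)_12 → 1³ + 0³ + 0³ + 0³ = 1  — reached 1.
That took 14 steps.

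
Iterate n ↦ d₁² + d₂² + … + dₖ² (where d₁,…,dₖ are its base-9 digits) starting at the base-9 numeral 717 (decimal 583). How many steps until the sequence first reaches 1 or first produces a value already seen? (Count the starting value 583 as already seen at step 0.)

7

583 = (7,1,7)_9 → 7² + 1² + 7² = 99
99 = (1,2,0)_9 → 1² + 2² + 0² = 5
5 = (5)_9 → 5² = 25
25 = (2,7)_9 → 2² + 7² = 53
53 = (5,8)_9 → 5² + 8² = 89
89 = (1,0,8)_9 → 1² + 0² + 8² = 65
65 = (7,2)_9 → 7² + 2² = 53  — 53 repeats.
That took 7 steps.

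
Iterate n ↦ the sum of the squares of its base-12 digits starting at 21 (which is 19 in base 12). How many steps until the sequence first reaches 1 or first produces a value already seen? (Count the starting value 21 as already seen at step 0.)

7

21 = (1,9)_12 → 82
82 = (6,10)_12 → 136
136 = (11,4)_12 → 137
137 = (11,5)_12 → 146
146 = (1,0,2)_12 → 5
5 = (5)_12 → 25
25 = (2,1)_12 → 5  — 5 repeats.
That took 7 steps.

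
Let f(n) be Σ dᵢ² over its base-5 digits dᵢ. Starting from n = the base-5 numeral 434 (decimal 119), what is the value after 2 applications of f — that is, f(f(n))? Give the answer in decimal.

11

119 = (4,3,4)_5 → 4² + 3² + 4² = 41
41 = (1,3,1)_5 → 1² + 3² + 1² = 11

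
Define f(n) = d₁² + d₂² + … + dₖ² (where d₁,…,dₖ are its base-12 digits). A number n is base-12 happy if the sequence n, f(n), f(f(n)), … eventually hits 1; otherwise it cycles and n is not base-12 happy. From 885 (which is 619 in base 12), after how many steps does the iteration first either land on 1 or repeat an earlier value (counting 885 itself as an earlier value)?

885 = (6,1,9)_12 → 118
118 = (9,10)_12 → 181
181 = (1,3,1)_12 → 11
11 = (11)_12 → 121
121 = (10,1)_12 → 101
101 = (8,5)_12 → 89
89 = (7,5)_12 → 74
74 = (6,2)_12 → 40
40 = (3,4)_12 → 25
25 = (2,1)_12 → 5
5 = (5)_12 → 25  — 25 repeats.
That took 11 steps.

11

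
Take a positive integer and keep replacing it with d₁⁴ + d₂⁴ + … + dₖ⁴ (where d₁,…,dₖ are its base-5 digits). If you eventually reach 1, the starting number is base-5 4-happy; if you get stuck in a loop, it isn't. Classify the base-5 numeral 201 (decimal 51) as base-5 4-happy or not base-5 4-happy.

not base-5 4-happy

51 = (2,0,1)_5 → 2⁴ + 0⁴ + 1⁴ = 16 + 0 + 1 = 17
17 = (3,2)_5 → 3⁴ + 2⁴ = 81 + 16 = 97
97 = (3,4,2)_5 → 3⁴ + 4⁴ + 2⁴ = 81 + 256 + 16 = 353
353 = (2,4,0,3)_5 → 2⁴ + 4⁴ + 0⁴ + 3⁴ = 16 + 256 + 0 + 81 = 353  — 353 already seen; the sequence cycles without reaching 1.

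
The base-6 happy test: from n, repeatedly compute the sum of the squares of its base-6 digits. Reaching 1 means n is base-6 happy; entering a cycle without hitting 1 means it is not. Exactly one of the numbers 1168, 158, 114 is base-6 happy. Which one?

1168

1168: 1168 → 49 → 6 → 1  — reaches 1 (base-6 happy)
158: 158 → 24 → 16 → 20 → 13 → 5 → 25 → 17 → 29 → 41 → 26 → 20  — repeats 20 (not base-6 happy)
114: 114 → 10 → 17 → 29 → 41 → 26 → 20 → 13 → 5 → 25 → 17  — repeats 17 (not base-6 happy)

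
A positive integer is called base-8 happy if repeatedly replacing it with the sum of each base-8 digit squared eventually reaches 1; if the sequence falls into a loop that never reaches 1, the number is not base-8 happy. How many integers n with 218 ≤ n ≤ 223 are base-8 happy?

218: 218 → 22 → 40 → 25 → 10 → 5 → 25  — not base-8 happy
219: 219 → 27 → 18 → 8 → 1  — base-8 happy
220: 220 → 34 → 20 → 20  — not base-8 happy
221: 221 → 43 → 34 → 20 → 20  — not base-8 happy
222: 222 → 54 → 72 → 2 → 4 → 16 → 4  — not base-8 happy
223: 223 → 67 → 10 → 5 → 25 → 10  — not base-8 happy
base-8 happy: 219

1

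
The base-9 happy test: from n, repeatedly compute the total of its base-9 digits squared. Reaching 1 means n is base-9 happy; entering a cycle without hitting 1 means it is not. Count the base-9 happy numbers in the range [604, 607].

604: 604 → 66 → 58 → 52 → 74 → 68 → 74  — not base-9 happy
605: 605 → 69 → 85 → 17 → 65 → 53 → 89 → 65  — not base-9 happy
606: 606 → 74 → 68 → 74  — not base-9 happy
607: 607 → 81 → 1  — base-9 happy
base-9 happy: 607

1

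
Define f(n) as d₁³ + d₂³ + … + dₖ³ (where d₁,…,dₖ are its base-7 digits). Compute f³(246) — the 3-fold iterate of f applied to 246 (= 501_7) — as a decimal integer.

246 = (5,0,1)_7 → 126
126 = (2,4,0)_7 → 72
72 = (1,3,2)_7 → 36

36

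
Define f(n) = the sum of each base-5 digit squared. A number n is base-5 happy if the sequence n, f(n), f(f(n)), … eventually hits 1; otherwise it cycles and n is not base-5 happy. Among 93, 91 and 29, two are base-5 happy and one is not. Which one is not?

29

93: 93 → 27 → 5 → 1  — reaches 1 (base-5 happy)
91: 91 → 19 → 25 → 1  — reaches 1 (base-5 happy)
29: 29 → 17 → 13 → 13  — repeats 13 (not base-5 happy)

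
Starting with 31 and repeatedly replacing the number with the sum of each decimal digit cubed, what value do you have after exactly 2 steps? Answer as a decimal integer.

31 → 3³ + 1³ = 27 + 1 = 28
28 → 2³ + 8³ = 8 + 512 = 520

520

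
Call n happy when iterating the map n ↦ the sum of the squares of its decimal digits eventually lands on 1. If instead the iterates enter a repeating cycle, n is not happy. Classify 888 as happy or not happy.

888 → 8² + 8² + 8² = 192
192 → 1² + 9² + 2² = 86
86 → 8² + 6² = 100
100 → 1² + 0² + 0² = 1  — reached 1.

happy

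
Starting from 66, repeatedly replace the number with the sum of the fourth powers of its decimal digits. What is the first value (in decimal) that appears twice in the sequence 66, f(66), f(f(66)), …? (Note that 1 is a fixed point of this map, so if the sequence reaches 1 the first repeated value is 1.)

66 → 6⁴ + 6⁴ = 1296 + 1296 = 2592
2592 → 2⁴ + 5⁴ + 9⁴ + 2⁴ = 16 + 625 + 6561 + 16 = 7218
7218 → 7⁴ + 2⁴ + 1⁴ + 8⁴ = 2401 + 16 + 1 + 4096 = 6514
6514 → 6⁴ + 5⁴ + 1⁴ + 4⁴ = 1296 + 625 + 1 + 256 = 2178
2178 → 2⁴ + 1⁴ + 7⁴ + 8⁴ = 16 + 1 + 2401 + 4096 = 6514  — 6514 already appeared earlier.

6514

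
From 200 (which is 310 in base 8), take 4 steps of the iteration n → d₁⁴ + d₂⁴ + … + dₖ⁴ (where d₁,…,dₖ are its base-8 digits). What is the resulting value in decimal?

200 = (3,1,0)_8 → 3⁴ + 1⁴ + 0⁴ = 82
82 = (1,2,2)_8 → 1⁴ + 2⁴ + 2⁴ = 33
33 = (4,1)_8 → 4⁴ + 1⁴ = 257
257 = (4,0,1)_8 → 4⁴ + 0⁴ + 1⁴ = 257

257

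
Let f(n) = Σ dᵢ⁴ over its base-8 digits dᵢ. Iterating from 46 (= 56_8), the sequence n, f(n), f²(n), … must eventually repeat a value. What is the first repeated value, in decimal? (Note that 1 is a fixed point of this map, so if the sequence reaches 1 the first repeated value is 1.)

46 = (5,6)_8 → 5⁴ + 6⁴ = 625 + 1296 = 1921
1921 = (3,6,0,1)_8 → 3⁴ + 6⁴ + 0⁴ + 1⁴ = 81 + 1296 + 0 + 1 = 1378
1378 = (2,5,4,2)_8 → 2⁴ + 5⁴ + 4⁴ + 2⁴ = 16 + 625 + 256 + 16 = 913
913 = (1,6,2,1)_8 → 1⁴ + 6⁴ + 2⁴ + 1⁴ = 1 + 1296 + 16 + 1 = 1314
1314 = (2,4,4,2)_8 → 2⁴ + 4⁴ + 4⁴ + 2⁴ = 16 + 256 + 256 + 16 = 544
544 = (1,0,4,0)_8 → 1⁴ + 0⁴ + 4⁴ + 0⁴ = 1 + 0 + 256 + 0 = 257
257 = (4,0,1)_8 → 4⁴ + 0⁴ + 1⁴ = 256 + 0 + 1 = 257  — 257 already appeared earlier.

257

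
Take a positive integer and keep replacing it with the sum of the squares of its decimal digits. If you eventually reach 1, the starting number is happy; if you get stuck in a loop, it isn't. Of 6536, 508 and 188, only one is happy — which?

6536: 6536 → 106 → 37 → 58 → 89 → 145 → 42 → 20 → 4 → 16 → 37  — repeats 37 (not happy)
508: 508 → 89 → 145 → 42 → 20 → 4 → 16 → 37 → 58 → 89  — repeats 89 (not happy)
188: 188 → 129 → 86 → 100 → 1  — reaches 1 (happy)

188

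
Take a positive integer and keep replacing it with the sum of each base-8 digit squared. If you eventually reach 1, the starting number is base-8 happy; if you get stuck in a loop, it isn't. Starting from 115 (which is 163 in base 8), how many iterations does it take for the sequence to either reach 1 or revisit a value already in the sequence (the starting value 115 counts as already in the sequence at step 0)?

115 = (1,6,3)_8 → 46
46 = (5,6)_8 → 61
61 = (7,5)_8 → 74
74 = (1,1,2)_8 → 6
6 = (6)_8 → 36
36 = (4,4)_8 → 32
32 = (4,0)_8 → 16
16 = (2,0)_8 → 4
4 = (4)_8 → 16  — 16 repeats.
That took 9 steps.

9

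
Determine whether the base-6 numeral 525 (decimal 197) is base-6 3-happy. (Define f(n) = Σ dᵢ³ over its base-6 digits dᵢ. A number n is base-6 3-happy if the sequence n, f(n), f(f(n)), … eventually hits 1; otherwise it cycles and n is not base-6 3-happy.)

base-6 3-happy

197 = (5,2,5)_6 → 5³ + 2³ + 5³ = 258
258 = (1,1,1,0)_6 → 1³ + 1³ + 1³ + 0³ = 3
3 = (3)_6 → 3³ = 27
27 = (4,3)_6 → 4³ + 3³ = 91
91 = (2,3,1)_6 → 2³ + 3³ + 1³ = 36
36 = (1,0,0)_6 → 1³ + 0³ + 0³ = 1  — reached 1.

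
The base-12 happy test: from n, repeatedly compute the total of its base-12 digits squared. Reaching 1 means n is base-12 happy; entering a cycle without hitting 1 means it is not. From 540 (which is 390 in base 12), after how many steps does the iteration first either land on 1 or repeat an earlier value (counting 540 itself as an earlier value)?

540 = (3,9,0)_12 → 3² + 9² + 0² = 9 + 81 + 0 = 90
90 = (7,6)_12 → 7² + 6² = 49 + 36 = 85
85 = (7,1)_12 → 7² + 1² = 49 + 1 = 50
50 = (4,2)_12 → 4² + 2² = 16 + 4 = 20
20 = (1,8)_12 → 1² + 8² = 1 + 64 = 65
65 = (5,5)_12 → 5² + 5² = 25 + 25 = 50  — 50 repeats.
That took 6 steps.

6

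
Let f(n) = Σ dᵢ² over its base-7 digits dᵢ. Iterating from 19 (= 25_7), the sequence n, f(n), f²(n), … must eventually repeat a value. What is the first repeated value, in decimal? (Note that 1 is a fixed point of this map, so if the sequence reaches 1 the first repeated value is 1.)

19 = (2,5)_7 → 29
29 = (4,1)_7 → 17
17 = (2,3)_7 → 13
13 = (1,6)_7 → 37
37 = (5,2)_7 → 29  — 29 already appeared earlier.

29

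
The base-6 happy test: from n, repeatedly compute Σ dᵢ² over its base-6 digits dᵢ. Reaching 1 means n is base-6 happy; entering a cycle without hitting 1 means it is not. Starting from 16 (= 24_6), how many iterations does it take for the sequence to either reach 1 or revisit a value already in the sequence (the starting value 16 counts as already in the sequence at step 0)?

9

16 = (2,4)_6 → 20
20 = (3,2)_6 → 13
13 = (2,1)_6 → 5
5 = (5)_6 → 25
25 = (4,1)_6 → 17
17 = (2,5)_6 → 29
29 = (4,5)_6 → 41
41 = (1,0,5)_6 → 26
26 = (4,2)_6 → 20  — 20 repeats.
That took 9 steps.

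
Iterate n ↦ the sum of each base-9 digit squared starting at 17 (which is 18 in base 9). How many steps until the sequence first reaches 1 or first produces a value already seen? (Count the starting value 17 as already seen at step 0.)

4

17 = (1,8)_9 → 1² + 8² = 1 + 64 = 65
65 = (7,2)_9 → 7² + 2² = 49 + 4 = 53
53 = (5,8)_9 → 5² + 8² = 25 + 64 = 89
89 = (1,0,8)_9 → 1² + 0² + 8² = 1 + 0 + 64 = 65  — 65 repeats.
That took 4 steps.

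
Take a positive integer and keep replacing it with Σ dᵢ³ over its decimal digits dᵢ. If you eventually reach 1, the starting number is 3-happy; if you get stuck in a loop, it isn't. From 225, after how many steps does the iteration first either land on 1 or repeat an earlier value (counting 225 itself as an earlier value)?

9

225 → 141
141 → 66
66 → 432
432 → 99
99 → 1458
1458 → 702
702 → 351
351 → 153
153 → 153  — 153 repeats.
That took 9 steps.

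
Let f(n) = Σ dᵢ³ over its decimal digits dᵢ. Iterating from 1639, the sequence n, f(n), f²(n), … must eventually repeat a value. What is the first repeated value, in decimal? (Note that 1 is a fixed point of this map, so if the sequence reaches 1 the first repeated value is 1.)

1639 → 1³ + 6³ + 3³ + 9³ = 973
973 → 9³ + 7³ + 3³ = 1099
1099 → 1³ + 0³ + 9³ + 9³ = 1459
1459 → 1³ + 4³ + 5³ + 9³ = 919
919 → 9³ + 1³ + 9³ = 1459  — 1459 already appeared earlier.

1459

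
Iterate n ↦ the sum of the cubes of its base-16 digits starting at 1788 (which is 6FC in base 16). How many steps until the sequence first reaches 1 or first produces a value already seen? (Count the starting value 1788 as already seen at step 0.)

11

1788 = (6,15,12)_16 → 5319
5319 = (1,4,12,7)_16 → 2136
2136 = (8,5,8)_16 → 1149
1149 = (4,7,13)_16 → 2604
2604 = (10,2,12)_16 → 2736
2736 = (10,11,0)_16 → 2331
2331 = (9,1,11)_16 → 2061
2061 = (8,0,13)_16 → 2709
2709 = (10,9,5)_16 → 1854
1854 = (7,3,14)_16 → 3114
3114 = (12,2,10)_16 → 2736  — 2736 repeats.
That took 11 steps.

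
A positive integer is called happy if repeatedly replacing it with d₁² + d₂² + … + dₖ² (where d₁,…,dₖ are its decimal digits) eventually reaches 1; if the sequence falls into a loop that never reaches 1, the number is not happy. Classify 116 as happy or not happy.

not happy

116 → 1² + 1² + 6² = 38
38 → 3² + 8² = 73
73 → 7² + 3² = 58
58 → 5² + 8² = 89
89 → 8² + 9² = 145
145 → 1² + 4² + 5² = 42
42 → 4² + 2² = 20
20 → 2² + 0² = 4
4 → 4² = 16
16 → 1² + 6² = 37
37 → 3² + 7² = 58  — 58 already seen; the sequence cycles without reaching 1.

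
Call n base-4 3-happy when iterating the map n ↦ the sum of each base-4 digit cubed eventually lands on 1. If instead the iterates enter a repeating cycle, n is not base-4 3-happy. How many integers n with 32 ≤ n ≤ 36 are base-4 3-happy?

1

32: 32 → 8 → 8  — not base-4 3-happy
33: 33 → 9 → 9  — not base-4 3-happy
34: 34 → 16 → 1  — base-4 3-happy
35: 35 → 35  — not base-4 3-happy
36: 36 → 9 → 9  — not base-4 3-happy
base-4 3-happy: 34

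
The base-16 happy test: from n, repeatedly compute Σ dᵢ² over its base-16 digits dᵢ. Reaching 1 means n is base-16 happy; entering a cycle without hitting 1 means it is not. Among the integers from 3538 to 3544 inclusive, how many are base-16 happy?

2

3538: 3538 → 342 → 62 → 205 → 313 → 91 → 146 → 85 → 50 → 13 → 169 → 181 → 146  (repeats 146)
3539: 3539 → 347 → 147 → 90 → 125 → 218 → 269 → 170 → 200 → 208 → 169 → 181 → 146 → 85 → 50 → 13 → 169  (repeats 169)
3540: 3540 → 354 → 41 → 85 → 50 → 13 → 169 → 181 → 146 → 85  (repeats 85)
3541: 3541 → 363 → 158 → 277 → 27 → 122 → 149 → 106 → 136 → 128 → 64 → 16 → 1  (reaches 1)
3542: 3542 → 374 → 86 → 61 → 178 → 125 → 218 → 269 → 170 → 200 → 208 → 169 → 181 → 146 → 85 → 50 → 13 → 169  (repeats 169)
3543: 3543 → 387 → 74 → 116 → 65 → 17 → 2 → 4 → 16 → 1  (reaches 1)
3544: 3544 → 402 → 86 → 61 → 178 → 125 → 218 → 269 → 170 → 200 → 208 → 169 → 181 → 146 → 85 → 50 → 13 → 169  (repeats 169)
base-16 happy: 3541, 3543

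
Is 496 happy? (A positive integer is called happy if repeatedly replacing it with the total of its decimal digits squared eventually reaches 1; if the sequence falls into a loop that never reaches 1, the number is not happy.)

happy

496 → 4² + 9² + 6² = 133
133 → 1² + 3² + 3² = 19
19 → 1² + 9² = 82
82 → 8² + 2² = 68
68 → 6² + 8² = 100
100 → 1² + 0² + 0² = 1  — reached 1.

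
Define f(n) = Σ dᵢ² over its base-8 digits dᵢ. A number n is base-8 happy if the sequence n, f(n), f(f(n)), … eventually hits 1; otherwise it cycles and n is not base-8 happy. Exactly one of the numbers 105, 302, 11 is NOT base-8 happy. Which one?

11

105: 105 → 27 → 18 → 8 → 1  — reaches 1 (base-8 happy)
302: 302 → 77 → 27 → 18 → 8 → 1  — reaches 1 (base-8 happy)
11: 11 → 10 → 5 → 25 → 10  — repeats 10 (not base-8 happy)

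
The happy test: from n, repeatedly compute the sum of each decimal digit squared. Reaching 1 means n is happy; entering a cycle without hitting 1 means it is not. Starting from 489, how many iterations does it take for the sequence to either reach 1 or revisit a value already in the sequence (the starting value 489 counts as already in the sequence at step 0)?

12

489 → 4² + 8² + 9² = 161
161 → 1² + 6² + 1² = 38
38 → 3² + 8² = 73
73 → 7² + 3² = 58
58 → 5² + 8² = 89
89 → 8² + 9² = 145
145 → 1² + 4² + 5² = 42
42 → 4² + 2² = 20
20 → 2² + 0² = 4
4 → 4² = 16
16 → 1² + 6² = 37
37 → 3² + 7² = 58  — 58 repeats.
That took 12 steps.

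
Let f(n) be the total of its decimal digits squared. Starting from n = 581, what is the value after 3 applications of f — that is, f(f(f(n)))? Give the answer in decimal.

65

581 → 90
90 → 81
81 → 65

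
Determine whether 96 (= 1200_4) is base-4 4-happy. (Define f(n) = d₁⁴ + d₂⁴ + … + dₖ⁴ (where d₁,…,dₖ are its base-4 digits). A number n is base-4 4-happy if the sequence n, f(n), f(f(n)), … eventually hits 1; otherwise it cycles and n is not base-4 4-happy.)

96 = (1,2,0,0)_4 → 1⁴ + 2⁴ + 0⁴ + 0⁴ = 17
17 = (1,0,1)_4 → 1⁴ + 0⁴ + 1⁴ = 2
2 = (2)_4 → 2⁴ = 16
16 = (1,0,0)_4 → 1⁴ + 0⁴ + 0⁴ = 1  — reached 1.

base-4 4-happy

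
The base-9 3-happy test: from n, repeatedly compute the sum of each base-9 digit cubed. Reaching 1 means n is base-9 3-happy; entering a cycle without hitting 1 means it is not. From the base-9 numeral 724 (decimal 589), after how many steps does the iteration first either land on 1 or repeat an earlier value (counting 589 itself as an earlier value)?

3

589 = (7,2,4)_9 → 7³ + 2³ + 4³ = 415
415 = (5,1,1)_9 → 5³ + 1³ + 1³ = 127
127 = (1,5,1)_9 → 1³ + 5³ + 1³ = 127  — 127 repeats.
That took 3 steps.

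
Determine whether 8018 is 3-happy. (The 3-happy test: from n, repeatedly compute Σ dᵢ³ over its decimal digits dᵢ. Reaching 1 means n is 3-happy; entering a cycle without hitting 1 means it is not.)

not 3-happy

8018 → 8³ + 0³ + 1³ + 8³ = 1025
1025 → 1³ + 0³ + 2³ + 5³ = 134
134 → 1³ + 3³ + 4³ = 92
92 → 9³ + 2³ = 737
737 → 7³ + 3³ + 7³ = 713
713 → 7³ + 1³ + 3³ = 371
371 → 3³ + 7³ + 1³ = 371  — 371 already seen; the sequence cycles without reaching 1.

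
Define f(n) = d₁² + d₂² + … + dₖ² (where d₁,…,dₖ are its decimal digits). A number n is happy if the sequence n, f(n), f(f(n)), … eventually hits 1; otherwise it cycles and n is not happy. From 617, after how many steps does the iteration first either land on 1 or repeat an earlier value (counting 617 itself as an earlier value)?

617 → 86
86 → 100
100 → 1  — reached 1.
That took 3 steps.

3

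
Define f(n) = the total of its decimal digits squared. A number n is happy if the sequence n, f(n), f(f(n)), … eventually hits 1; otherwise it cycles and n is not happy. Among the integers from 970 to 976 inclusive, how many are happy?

2

970: 970 → 130 → 10 → 1  — happy
971: 971 → 131 → 11 → 2 → 4 → 16 → 37 → 58 → 89 → 145 → 42 → 20 → 4  — not happy
972: 972 → 134 → 26 → 40 → 16 → 37 → 58 → 89 → 145 → 42 → 20 → 4 → 16  — not happy
973: 973 → 139 → 91 → 82 → 68 → 100 → 1  — happy
974: 974 → 146 → 53 → 34 → 25 → 29 → 85 → 89 → 145 → 42 → 20 → 4 → 16 → 37 → 58 → 89  — not happy
975: 975 → 155 → 51 → 26 → 40 → 16 → 37 → 58 → 89 → 145 → 42 → 20 → 4 → 16  — not happy
976: 976 → 166 → 73 → 58 → 89 → 145 → 42 → 20 → 4 → 16 → 37 → 58  — not happy
happy: 970, 973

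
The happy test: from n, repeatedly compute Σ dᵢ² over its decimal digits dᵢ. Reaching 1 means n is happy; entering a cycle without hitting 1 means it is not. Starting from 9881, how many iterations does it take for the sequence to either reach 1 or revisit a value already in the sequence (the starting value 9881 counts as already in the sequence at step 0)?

9881 → 9² + 8² + 8² + 1² = 81 + 64 + 64 + 1 = 210
210 → 2² + 1² + 0² = 4 + 1 + 0 = 5
5 → 5² = 25
25 → 2² + 5² = 4 + 25 = 29
29 → 2² + 9² = 4 + 81 = 85
85 → 8² + 5² = 64 + 25 = 89
89 → 8² + 9² = 64 + 81 = 145
145 → 1² + 4² + 5² = 1 + 16 + 25 = 42
42 → 4² + 2² = 16 + 4 = 20
20 → 2² + 0² = 4 + 0 = 4
4 → 4² = 16
16 → 1² + 6² = 1 + 36 = 37
37 → 3² + 7² = 9 + 49 = 58
58 → 5² + 8² = 25 + 64 = 89  — 89 repeats.
That took 14 steps.

14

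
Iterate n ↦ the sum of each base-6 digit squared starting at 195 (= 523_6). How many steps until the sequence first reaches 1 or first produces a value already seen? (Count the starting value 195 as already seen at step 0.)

195 = (5,2,3)_6 → 5² + 2² + 3² = 38
38 = (1,0,2)_6 → 1² + 0² + 2² = 5
5 = (5)_6 → 5² = 25
25 = (4,1)_6 → 4² + 1² = 17
17 = (2,5)_6 → 2² + 5² = 29
29 = (4,5)_6 → 4² + 5² = 41
41 = (1,0,5)_6 → 1² + 0² + 5² = 26
26 = (4,2)_6 → 4² + 2² = 20
20 = (3,2)_6 → 3² + 2² = 13
13 = (2,1)_6 → 2² + 1² = 5  — 5 repeats.
That took 10 steps.

10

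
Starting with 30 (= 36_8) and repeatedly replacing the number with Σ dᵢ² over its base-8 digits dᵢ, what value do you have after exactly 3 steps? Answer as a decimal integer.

30 = (3,6)_8 → 3² + 6² = 45
45 = (5,5)_8 → 5² + 5² = 50
50 = (6,2)_8 → 6² + 2² = 40

40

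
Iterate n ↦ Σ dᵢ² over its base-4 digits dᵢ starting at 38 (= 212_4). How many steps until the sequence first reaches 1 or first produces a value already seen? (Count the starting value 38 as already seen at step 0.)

38 = (2,1,2)_4 → 2² + 1² + 2² = 4 + 1 + 4 = 9
9 = (2,1)_4 → 2² + 1² = 4 + 1 = 5
5 = (1,1)_4 → 1² + 1² = 1 + 1 = 2
2 = (2)_4 → 2² = 4
4 = (1,0)_4 → 1² + 0² = 1 + 0 = 1  — reached 1.
That took 5 steps.

5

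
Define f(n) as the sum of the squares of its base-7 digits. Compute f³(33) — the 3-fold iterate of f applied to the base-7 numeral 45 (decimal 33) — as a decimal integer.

33 = (4,5)_7 → 4² + 5² = 16 + 25 = 41
41 = (5,6)_7 → 5² + 6² = 25 + 36 = 61
61 = (1,1,5)_7 → 1² + 1² + 5² = 1 + 1 + 25 = 27

27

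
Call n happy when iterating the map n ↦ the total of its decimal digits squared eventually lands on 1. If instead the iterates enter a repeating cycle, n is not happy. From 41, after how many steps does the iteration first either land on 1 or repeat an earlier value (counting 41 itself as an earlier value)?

14

41 → 4² + 1² = 17
17 → 1² + 7² = 50
50 → 5² + 0² = 25
25 → 2² + 5² = 29
29 → 2² + 9² = 85
85 → 8² + 5² = 89
89 → 8² + 9² = 145
145 → 1² + 4² + 5² = 42
42 → 4² + 2² = 20
20 → 2² + 0² = 4
4 → 4² = 16
16 → 1² + 6² = 37
37 → 3² + 7² = 58
58 → 5² + 8² = 89  — 89 repeats.
That took 14 steps.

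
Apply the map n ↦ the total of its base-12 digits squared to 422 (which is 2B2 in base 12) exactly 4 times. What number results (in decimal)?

422 = (2,11,2)_12 → 2² + 11² + 2² = 4 + 121 + 4 = 129
129 = (10,9)_12 → 10² + 9² = 100 + 81 = 181
181 = (1,3,1)_12 → 1² + 3² + 1² = 1 + 9 + 1 = 11
11 = (11)_12 → 11² = 121

121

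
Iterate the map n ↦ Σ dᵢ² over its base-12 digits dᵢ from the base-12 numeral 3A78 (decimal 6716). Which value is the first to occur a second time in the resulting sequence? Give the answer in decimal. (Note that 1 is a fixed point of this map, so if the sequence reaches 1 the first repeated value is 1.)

6716 = (3,10,7,8)_12 → 222
222 = (1,6,6)_12 → 73
73 = (6,1)_12 → 37
37 = (3,1)_12 → 10
10 = (10)_12 → 100
100 = (8,4)_12 → 80
80 = (6,8)_12 → 100  — 100 already appeared earlier.

100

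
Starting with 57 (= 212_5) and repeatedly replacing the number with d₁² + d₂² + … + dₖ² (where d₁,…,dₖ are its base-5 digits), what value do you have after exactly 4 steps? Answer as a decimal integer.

57 = (2,1,2)_5 → 2² + 1² + 2² = 9
9 = (1,4)_5 → 1² + 4² = 17
17 = (3,2)_5 → 3² + 2² = 13
13 = (2,3)_5 → 2² + 3² = 13

13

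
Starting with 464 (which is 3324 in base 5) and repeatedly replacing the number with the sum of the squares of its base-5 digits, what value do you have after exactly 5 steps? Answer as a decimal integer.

464 = (3,3,2,4)_5 → 3² + 3² + 2² + 4² = 9 + 9 + 4 + 16 = 38
38 = (1,2,3)_5 → 1² + 2² + 3² = 1 + 4 + 9 = 14
14 = (2,4)_5 → 2² + 4² = 4 + 16 = 20
20 = (4,0)_5 → 4² + 0² = 16 + 0 = 16
16 = (3,1)_5 → 3² + 1² = 9 + 1 = 10

10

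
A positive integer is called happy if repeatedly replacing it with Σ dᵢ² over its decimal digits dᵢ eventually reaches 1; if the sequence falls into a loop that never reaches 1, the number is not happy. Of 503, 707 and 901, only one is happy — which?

503: 503 → 34 → 25 → 29 → 85 → 89 → 145 → 42 → 20 → 4 → 16 → 37 → 58 → 89  — repeats 89 (not happy)
707: 707 → 98 → 145 → 42 → 20 → 4 → 16 → 37 → 58 → 89 → 145  — repeats 145 (not happy)
901: 901 → 82 → 68 → 100 → 1  — reaches 1 (happy)

901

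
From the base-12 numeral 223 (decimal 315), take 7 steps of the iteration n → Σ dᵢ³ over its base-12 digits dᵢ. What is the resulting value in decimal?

1028

315 = (2,2,3)_12 → 2³ + 2³ + 3³ = 8 + 8 + 27 = 43
43 = (3,7)_12 → 3³ + 7³ = 27 + 343 = 370
370 = (2,6,10)_12 → 2³ + 6³ + 10³ = 8 + 216 + 1000 = 1224
1224 = (8,6,0)_12 → 8³ + 6³ + 0³ = 512 + 216 + 0 = 728
728 = (5,0,8)_12 → 5³ + 0³ + 8³ = 125 + 0 + 512 = 637
637 = (4,5,1)_12 → 4³ + 5³ + 1³ = 64 + 125 + 1 = 190
190 = (1,3,10)_12 → 1³ + 3³ + 10³ = 1 + 27 + 1000 = 1028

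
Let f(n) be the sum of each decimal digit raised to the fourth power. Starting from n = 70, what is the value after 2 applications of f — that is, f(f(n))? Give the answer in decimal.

70 → 7⁴ + 0⁴ = 2401 + 0 = 2401
2401 → 2⁴ + 4⁴ + 0⁴ + 1⁴ = 16 + 256 + 0 + 1 = 273

273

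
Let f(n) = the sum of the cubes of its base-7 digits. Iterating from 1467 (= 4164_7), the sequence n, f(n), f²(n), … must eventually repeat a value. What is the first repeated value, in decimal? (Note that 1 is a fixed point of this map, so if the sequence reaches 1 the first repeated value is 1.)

9

1467 = (4,1,6,4)_7 → 4³ + 1³ + 6³ + 4³ = 345
345 = (1,0,0,2)_7 → 1³ + 0³ + 0³ + 2³ = 9
9 = (1,2)_7 → 1³ + 2³ = 9  — 9 already appeared earlier.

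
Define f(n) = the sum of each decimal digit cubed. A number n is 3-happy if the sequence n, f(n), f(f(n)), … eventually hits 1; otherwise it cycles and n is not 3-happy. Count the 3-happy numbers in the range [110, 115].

1

110: 110 → 2 → 8 → 512 → 134 → 92 → 737 → 713 → 371 → 371  — not 3-happy
111: 111 → 3 → 27 → 351 → 153 → 153  — not 3-happy
112: 112 → 10 → 1  — 3-happy
113: 113 → 29 → 737 → 713 → 371 → 371  — not 3-happy
114: 114 → 66 → 432 → 99 → 1458 → 702 → 351 → 153 → 153  — not 3-happy
115: 115 → 127 → 352 → 160 → 217 → 352  — not 3-happy
3-happy: 112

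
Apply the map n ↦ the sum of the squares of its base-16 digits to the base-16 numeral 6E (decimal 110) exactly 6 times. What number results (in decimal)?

16

110 = (6,14)_16 → 6² + 14² = 232
232 = (14,8)_16 → 14² + 8² = 260
260 = (1,0,4)_16 → 1² + 0² + 4² = 17
17 = (1,1)_16 → 1² + 1² = 2
2 = (2)_16 → 2² = 4
4 = (4)_16 → 4² = 16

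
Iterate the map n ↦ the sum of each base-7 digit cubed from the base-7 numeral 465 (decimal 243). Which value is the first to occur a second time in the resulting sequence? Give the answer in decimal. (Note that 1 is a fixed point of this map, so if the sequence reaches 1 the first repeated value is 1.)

9

243 = (4,6,5)_7 → 4³ + 6³ + 5³ = 64 + 216 + 125 = 405
405 = (1,1,1,6)_7 → 1³ + 1³ + 1³ + 6³ = 1 + 1 + 1 + 216 = 219
219 = (4,3,2)_7 → 4³ + 3³ + 2³ = 64 + 27 + 8 = 99
99 = (2,0,1)_7 → 2³ + 0³ + 1³ = 8 + 0 + 1 = 9
9 = (1,2)_7 → 1³ + 2³ = 1 + 8 = 9  — 9 already appeared earlier.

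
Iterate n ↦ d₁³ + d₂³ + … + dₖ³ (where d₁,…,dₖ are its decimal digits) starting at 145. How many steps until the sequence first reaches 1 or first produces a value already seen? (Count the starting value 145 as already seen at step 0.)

145 → 1³ + 4³ + 5³ = 1 + 64 + 125 = 190
190 → 1³ + 9³ + 0³ = 1 + 729 + 0 = 730
730 → 7³ + 3³ + 0³ = 343 + 27 + 0 = 370
370 → 3³ + 7³ + 0³ = 27 + 343 + 0 = 370  — 370 repeats.
That took 4 steps.

4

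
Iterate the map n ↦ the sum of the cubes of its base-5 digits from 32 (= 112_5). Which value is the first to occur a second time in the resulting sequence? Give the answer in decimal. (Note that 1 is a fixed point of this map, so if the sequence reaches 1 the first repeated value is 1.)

28

32 = (1,1,2)_5 → 1³ + 1³ + 2³ = 10
10 = (2,0)_5 → 2³ + 0³ = 8
8 = (1,3)_5 → 1³ + 3³ = 28
28 = (1,0,3)_5 → 1³ + 0³ + 3³ = 28  — 28 already appeared earlier.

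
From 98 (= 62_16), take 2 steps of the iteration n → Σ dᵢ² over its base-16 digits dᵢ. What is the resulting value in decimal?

98 = (6,2)_16 → 6² + 2² = 36 + 4 = 40
40 = (2,8)_16 → 2² + 8² = 4 + 64 = 68

68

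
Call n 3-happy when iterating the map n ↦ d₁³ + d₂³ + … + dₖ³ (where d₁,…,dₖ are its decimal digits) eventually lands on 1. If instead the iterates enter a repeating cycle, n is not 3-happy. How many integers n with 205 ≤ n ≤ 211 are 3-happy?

1

205: 205 → 133 → 55 → 250 → 133  — not 3-happy
206: 206 → 224 → 80 → 512 → 134 → 92 → 737 → 713 → 371 → 371  — not 3-happy
207: 207 → 351 → 153 → 153  — not 3-happy
208: 208 → 520 → 133 → 55 → 250 → 133  — not 3-happy
209: 209 → 737 → 713 → 371 → 371  — not 3-happy
210: 210 → 9 → 729 → 1080 → 513 → 153 → 153  — not 3-happy
211: 211 → 10 → 1  — 3-happy
3-happy: 211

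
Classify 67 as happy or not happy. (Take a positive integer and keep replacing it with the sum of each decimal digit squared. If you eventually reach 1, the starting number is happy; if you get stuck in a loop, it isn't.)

67 → 6² + 7² = 85
85 → 8² + 5² = 89
89 → 8² + 9² = 145
145 → 1² + 4² + 5² = 42
42 → 4² + 2² = 20
20 → 2² + 0² = 4
4 → 4² = 16
16 → 1² + 6² = 37
37 → 3² + 7² = 58
58 → 5² + 8² = 89  — 89 already seen; the sequence cycles without reaching 1.

not happy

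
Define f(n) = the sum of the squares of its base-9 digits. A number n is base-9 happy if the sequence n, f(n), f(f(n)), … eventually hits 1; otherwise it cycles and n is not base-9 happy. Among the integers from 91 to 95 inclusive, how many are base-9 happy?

2

91: 91 → 3 → 9 → 1  (reaches 1)
92: 92 → 6 → 36 → 16 → 50 → 50  (repeats 50)
93: 93 → 11 → 5 → 25 → 53 → 89 → 65 → 53  (repeats 53)
94: 94 → 18 → 4 → 16 → 50 → 50  (repeats 50)
95: 95 → 27 → 9 → 1  (reaches 1)
base-9 happy: 91, 95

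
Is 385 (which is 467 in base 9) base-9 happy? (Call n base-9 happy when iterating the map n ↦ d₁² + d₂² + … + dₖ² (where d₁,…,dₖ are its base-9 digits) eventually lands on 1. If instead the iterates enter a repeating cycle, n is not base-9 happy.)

base-9 happy

385 = (4,6,7)_9 → 4² + 6² + 7² = 101
101 = (1,2,2)_9 → 1² + 2² + 2² = 9
9 = (1,0)_9 → 1² + 0² = 1  — reached 1.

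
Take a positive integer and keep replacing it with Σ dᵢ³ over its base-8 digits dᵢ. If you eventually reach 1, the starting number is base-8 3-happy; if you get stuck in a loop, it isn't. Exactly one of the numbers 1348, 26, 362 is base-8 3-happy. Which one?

362

1348: 1348 → 197 → 152 → 35 → 91 → 55 → 559 → 469 → 476 → 434 → 440 → 559  — repeats 559 (not base-8 3-happy)
26: 26 → 35 → 91 → 55 → 559 → 469 → 476 → 434 → 440 → 559  — repeats 559 (not base-8 3-happy)
362: 362 → 258 → 72 → 2 → 8 → 1  — reaches 1 (base-8 3-happy)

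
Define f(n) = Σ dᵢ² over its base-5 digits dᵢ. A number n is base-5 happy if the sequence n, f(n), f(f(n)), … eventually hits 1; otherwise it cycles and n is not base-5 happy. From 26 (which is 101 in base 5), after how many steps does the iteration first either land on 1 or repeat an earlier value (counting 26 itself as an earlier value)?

26 = (1,0,1)_5 → 1² + 0² + 1² = 1 + 0 + 1 = 2
2 = (2)_5 → 2² = 4
4 = (4)_5 → 4² = 16
16 = (3,1)_5 → 3² + 1² = 9 + 1 = 10
10 = (2,0)_5 → 2² + 0² = 4 + 0 = 4  — 4 repeats.
That took 5 steps.

5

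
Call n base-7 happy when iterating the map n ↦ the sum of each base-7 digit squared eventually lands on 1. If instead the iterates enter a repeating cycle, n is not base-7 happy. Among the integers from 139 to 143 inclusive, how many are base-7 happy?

139: 139 → 65 → 9 → 5 → 25 → 25  (repeats 25)
140: 140 → 40 → 50 → 2 → 4 → 16 → 8 → 2  (repeats 2)
141: 141 → 41 → 61 → 27 → 45 → 45  (repeats 45)
142: 142 → 44 → 40 → 50 → 2 → 4 → 16 → 8 → 2  (repeats 2)
143: 143 → 49 → 1  (reaches 1)
base-7 happy: 143

1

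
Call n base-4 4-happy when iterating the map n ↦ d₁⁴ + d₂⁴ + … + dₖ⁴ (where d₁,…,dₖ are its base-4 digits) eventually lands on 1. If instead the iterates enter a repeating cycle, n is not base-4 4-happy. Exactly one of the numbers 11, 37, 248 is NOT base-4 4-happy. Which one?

11: 11 → 97 → 18 → 17 → 2 → 16 → 1  — reaches 1 (base-4 4-happy)
37: 37 → 18 → 17 → 2 → 16 → 1  — reaches 1 (base-4 4-happy)
248: 248 → 178 → 113 → 83 → 83  — repeats 83 (not base-4 4-happy)

248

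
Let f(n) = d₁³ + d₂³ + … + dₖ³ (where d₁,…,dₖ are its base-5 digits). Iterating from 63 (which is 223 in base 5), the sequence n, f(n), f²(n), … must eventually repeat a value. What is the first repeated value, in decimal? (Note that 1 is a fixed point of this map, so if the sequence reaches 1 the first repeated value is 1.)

63 = (2,2,3)_5 → 43
43 = (1,3,3)_5 → 55
55 = (2,1,0)_5 → 9
9 = (1,4)_5 → 65
65 = (2,3,0)_5 → 35
35 = (1,2,0)_5 → 9  — 9 already appeared earlier.

9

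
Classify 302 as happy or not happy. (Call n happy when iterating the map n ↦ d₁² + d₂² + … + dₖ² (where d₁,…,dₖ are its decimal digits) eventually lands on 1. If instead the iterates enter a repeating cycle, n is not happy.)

happy

302 → 3² + 0² + 2² = 13
13 → 1² + 3² = 10
10 → 1² + 0² = 1  — reached 1.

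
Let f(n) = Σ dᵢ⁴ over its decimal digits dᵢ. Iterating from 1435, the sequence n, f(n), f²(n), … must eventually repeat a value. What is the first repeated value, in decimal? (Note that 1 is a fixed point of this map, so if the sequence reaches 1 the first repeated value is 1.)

13139

1435 → 1⁴ + 4⁴ + 3⁴ + 5⁴ = 963
963 → 9⁴ + 6⁴ + 3⁴ = 7938
7938 → 7⁴ + 9⁴ + 3⁴ + 8⁴ = 13139
13139 → 1⁴ + 3⁴ + 1⁴ + 3⁴ + 9⁴ = 6725
6725 → 6⁴ + 7⁴ + 2⁴ + 5⁴ = 4338
4338 → 4⁴ + 3⁴ + 3⁴ + 8⁴ = 4514
4514 → 4⁴ + 5⁴ + 1⁴ + 4⁴ = 1138
1138 → 1⁴ + 1⁴ + 3⁴ + 8⁴ = 4179
4179 → 4⁴ + 1⁴ + 7⁴ + 9⁴ = 9219
9219 → 9⁴ + 2⁴ + 1⁴ + 9⁴ = 13139  — 13139 already appeared earlier.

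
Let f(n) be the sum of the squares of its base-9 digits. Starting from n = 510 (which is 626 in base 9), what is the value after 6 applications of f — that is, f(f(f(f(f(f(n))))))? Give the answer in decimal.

4

510 = (6,2,6)_9 → 6² + 2² + 6² = 76
76 = (8,4)_9 → 8² + 4² = 80
80 = (8,8)_9 → 8² + 8² = 128
128 = (1,5,2)_9 → 1² + 5² + 2² = 30
30 = (3,3)_9 → 3² + 3² = 18
18 = (2,0)_9 → 2² + 0² = 4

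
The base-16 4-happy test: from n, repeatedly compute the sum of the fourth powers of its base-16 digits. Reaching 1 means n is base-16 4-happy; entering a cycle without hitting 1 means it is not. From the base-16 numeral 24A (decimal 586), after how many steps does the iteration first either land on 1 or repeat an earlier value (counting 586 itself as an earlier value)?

6

586 = (2,4,10)_16 → 2⁴ + 4⁴ + 10⁴ = 16 + 256 + 10000 = 10272
10272 = (2,8,2,0)_16 → 2⁴ + 8⁴ + 2⁴ + 0⁴ = 16 + 4096 + 16 + 0 = 4128
4128 = (1,0,2,0)_16 → 1⁴ + 0⁴ + 2⁴ + 0⁴ = 1 + 0 + 16 + 0 = 17
17 = (1,1)_16 → 1⁴ + 1⁴ = 1 + 1 = 2
2 = (2)_16 → 2⁴ = 16
16 = (1,0)_16 → 1⁴ + 0⁴ = 1 + 0 = 1  — reached 1.
That took 6 steps.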